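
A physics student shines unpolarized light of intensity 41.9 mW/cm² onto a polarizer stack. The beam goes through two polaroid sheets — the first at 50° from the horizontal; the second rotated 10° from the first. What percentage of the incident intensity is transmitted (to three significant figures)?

Unpolarized light through the first polarizer → I₁ = 41.9 mW/cm²/2 = 20.95 mW/cm², polarized at 50°.
I₂ = I₁ · cos²(10°) = 20.95 · 0.9698 = 20.32 mW/cm².
That is 48.49% of the incident intensity.

≈ 48.5%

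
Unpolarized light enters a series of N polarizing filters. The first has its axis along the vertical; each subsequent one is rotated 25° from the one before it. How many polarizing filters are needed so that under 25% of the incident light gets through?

N = 5

First polarizer halves the unpolarized light: factor 1/2.
Each further stage multiplies by cos²(25°) = 0.8214.
After N polarizers: T = 0.5·0.8214^(N−1). Require T < 0.25 ⇒ N−1 > ln(0.25/0.5)/ln(0.8214) = 3.52, so N−1 ≥ 4 and N = 5.
Check: N=5 gives T = 0.2276 < 0.25; N=4 gives T = 0.2771.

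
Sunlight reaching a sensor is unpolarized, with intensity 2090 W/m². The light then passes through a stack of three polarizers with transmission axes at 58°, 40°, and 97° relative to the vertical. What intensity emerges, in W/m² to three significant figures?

I ≈ 280 W/m²

Unpolarized light through the first polarizer → I₁ = 2090 W/m²/2 = 1045 W/m², polarized at 58°.
I₂ = I₁ · cos²(18°) = 1045 · 0.9045 = 945.2 W/m².
I₃ = I₂ · cos²(57°) = 945.2 · 0.2966 = 280.4 W/m².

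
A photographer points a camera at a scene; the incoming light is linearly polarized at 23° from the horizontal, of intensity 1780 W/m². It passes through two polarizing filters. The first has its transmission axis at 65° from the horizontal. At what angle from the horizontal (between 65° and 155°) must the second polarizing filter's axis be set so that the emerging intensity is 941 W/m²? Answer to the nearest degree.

θ ≈ 77°

I₁ = I₀ cos²(65° − 23°) = I₀ cos²(42°) = 0.5523 I₀.
Target fraction: 941 / 1780 W/m² = 0.5287 of I₀.
Need I₂/I₀ = 0.5287, so cos²(θ − 65°) = 0.5287 / 0.5523 = 0.9572.
θ − 65° = arccos(√0.9572) = 11.9°, giving θ ≈ 65 + 11.9 = 76.9°.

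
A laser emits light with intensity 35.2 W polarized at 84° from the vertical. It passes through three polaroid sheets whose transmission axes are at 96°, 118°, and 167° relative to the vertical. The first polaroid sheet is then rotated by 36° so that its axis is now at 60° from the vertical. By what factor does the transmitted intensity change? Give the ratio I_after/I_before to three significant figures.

Before rotation:
By Malus's law, I₁ = I₀ cos²(96° − 84°) = I₀ cos²(12°) = 0.9568 I₀.
I₂ = I₁ cos²(118° − 96°) = 0.9568 I₀ · cos²(22°) = 0.8225 I₀.
I₃ = I₂ cos²(167° − 118°) = 0.8225 I₀ · cos²(49°) = 0.354 I₀.
After rotation:
I₁ = I₀ cos²(60° − 84°) = I₀ cos²(24°) = 0.8346 I₀.
I₂ = I₁ cos²(118° − 60°) = 0.8346 I₀ · cos²(58°) = 0.2344 I₀.
I₃ = I₂ cos²(167° − 118°) = 0.2344 I₀ · cos²(49°) = 0.1009 I₀.
Ratio = 0.1009 / 0.354 = 0.2849.

I_new/I_old ≈ 0.285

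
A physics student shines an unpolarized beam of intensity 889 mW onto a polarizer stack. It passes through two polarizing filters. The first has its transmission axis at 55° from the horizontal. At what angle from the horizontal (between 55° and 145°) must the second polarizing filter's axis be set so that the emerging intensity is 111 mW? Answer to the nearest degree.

Unpolarized light through the first polarizer → I₁ = ½ I₀, now polarized at 55°.
Target fraction: 111 / 889 mW = 0.1249 of I₀.
Need I₂/I₀ = 0.1249, so cos²(θ − 55°) = 0.1249 / 0.5 = 0.2497.
θ − 55° = arccos(√0.2497) = 60.0°, giving θ ≈ 55 + 60.0 = 115.0°.

θ ≈ 115°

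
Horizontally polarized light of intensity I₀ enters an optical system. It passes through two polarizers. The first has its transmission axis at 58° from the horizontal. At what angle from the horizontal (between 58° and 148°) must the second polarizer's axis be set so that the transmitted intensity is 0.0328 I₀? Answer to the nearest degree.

By Malus's law, I₁ = I₀ cos²(58° − 0°) = I₀ cos²(58°) = 0.2808 I₀.
Need I₂/I₀ = 0.0328, so cos²(θ − 58°) = 0.0328 / 0.2808 = 0.1168.
θ − 58° = arccos(√0.1168) = 70.0°, giving θ ≈ 58 + 70.0 = 128.0°.

θ ≈ 128°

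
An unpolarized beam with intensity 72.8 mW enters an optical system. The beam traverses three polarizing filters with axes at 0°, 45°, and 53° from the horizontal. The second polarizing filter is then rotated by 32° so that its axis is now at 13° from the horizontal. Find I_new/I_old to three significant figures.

I_new/I_old ≈ 1.14

Before rotation:
Unpolarized light through the first polarizer → I₁ = ½ I₀, now polarized at 0°.
I₂ = I₁ cos²(45° − 0°) = 0.5 I₀ · cos²(45°) = 0.25 I₀.
I₃ = I₂ cos²(53° − 45°) = 0.25 I₀ · cos²(8°) = 0.2452 I₀.
After rotation:
Unpolarized light through the first polarizer → I₁ = ½ I₀, now polarized at 0°.
I₂ = I₁ cos²(13° − 0°) = 0.5 I₀ · cos²(13°) = 0.4747 I₀.
I₃ = I₂ cos²(53° − 13°) = 0.4747 I₀ · cos²(40°) = 0.2786 I₀.
Ratio = 0.2786 / 0.2452 = 1.136.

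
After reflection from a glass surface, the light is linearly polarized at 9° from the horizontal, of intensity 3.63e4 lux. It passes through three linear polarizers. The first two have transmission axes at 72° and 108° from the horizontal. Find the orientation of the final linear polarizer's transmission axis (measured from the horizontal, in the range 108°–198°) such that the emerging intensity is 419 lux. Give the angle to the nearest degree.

θ ≈ 181°

By Malus's law, I₁ = I₀ cos²(72° − 9°) = I₀ cos²(63°) = 0.2061 I₀.
I₂ = I₁ cos²(108° − 72°) = 0.2061 I₀ · cos²(36°) = 0.1349 I₀.
Target fraction: 419 / 3.63e4 lux = 0.01154 of I₀.
Need I₃/I₀ = 0.01154, so cos²(θ − 108°) = 0.01154 / 0.1349 = 0.08557.
θ − 108° = arccos(√0.08557) = 73.0°, giving θ ≈ 108 + 73.0 = 181.0°.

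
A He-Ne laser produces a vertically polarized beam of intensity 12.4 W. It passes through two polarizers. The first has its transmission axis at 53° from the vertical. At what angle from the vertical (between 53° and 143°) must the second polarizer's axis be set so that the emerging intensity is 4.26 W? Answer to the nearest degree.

θ ≈ 66°

I₁ = I₀ cos²(53° − 0°) = I₀ cos²(53°) = 0.3622 I₀.
Target fraction: 4.26 / 12.4 W = 0.3435 of I₀.
Need I₂/I₀ = 0.3435, so cos²(θ − 53°) = 0.3435 / 0.3622 = 0.9486.
θ − 53° = arccos(√0.9486) = 13.1°, giving θ ≈ 53 + 13.1 = 66.1°.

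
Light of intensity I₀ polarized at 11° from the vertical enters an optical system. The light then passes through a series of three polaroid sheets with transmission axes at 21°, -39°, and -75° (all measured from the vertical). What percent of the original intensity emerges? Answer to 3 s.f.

≈ 15.9%

By Malus's law, I₁ = I₀ cos²(21° − 11°) = I₀ cos²(10°) = 0.9698 I₀.
I₂ = I₁ cos²(-39° − 21°) = 0.9698 I₀ · cos²(60°) = 0.2425 I₀.
I₃ = I₂ cos²(-75° + 39°) = 0.2425 I₀ · cos²(36°) = 0.1587 I₀.
That is 15.87% of the incident intensity.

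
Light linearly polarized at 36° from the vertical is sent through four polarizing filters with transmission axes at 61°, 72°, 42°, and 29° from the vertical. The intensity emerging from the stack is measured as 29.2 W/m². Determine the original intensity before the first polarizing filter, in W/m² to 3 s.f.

I₀ ≈ 51.8 W/m²

I₁ = I₀ cos²(61° − 36°) = I₀ cos²(25°) = 0.8214 I₀.
I₂ = I₁ cos²(72° − 61°) = 0.8214 I₀ · cos²(11°) = 0.7915 I₀.
I₃ = I₂ cos²(42° − 72°) = 0.7915 I₀ · cos²(30°) = 0.5936 I₀.
I₄ = I₃ cos²(29° − 42°) = 0.5936 I₀ · cos²(13°) = 0.5636 I₀.
So 29.2 W/m² = 0.5636 I₀, giving I₀ = 29.2/0.5636 = 51.81 W/m².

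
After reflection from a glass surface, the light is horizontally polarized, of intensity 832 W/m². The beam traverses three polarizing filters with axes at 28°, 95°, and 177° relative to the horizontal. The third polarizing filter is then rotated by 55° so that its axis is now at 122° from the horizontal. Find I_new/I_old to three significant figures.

Before rotation:
By Malus's law, I₁ = I₀ cos²(28° − 0°) = I₀ cos²(28°) = 0.7796 I₀.
I₂ = I₁ cos²(95° − 28°) = 0.7796 I₀ · cos²(67°) = 0.119 I₀.
I₃ = I₂ cos²(177° − 95°) = 0.119 I₀ · cos²(82°) = 0.002305 I₀.
After rotation:
I₁ = I₀ cos²(28° − 0°) = I₀ cos²(28°) = 0.7796 I₀.
I₂ = I₁ cos²(95° − 28°) = 0.7796 I₀ · cos²(67°) = 0.119 I₀.
I₃ = I₂ cos²(122° − 95°) = 0.119 I₀ · cos²(27°) = 0.09449 I₀.
Ratio = 0.09449 / 0.002305 = 40.99.

I_new/I_old ≈ 41.0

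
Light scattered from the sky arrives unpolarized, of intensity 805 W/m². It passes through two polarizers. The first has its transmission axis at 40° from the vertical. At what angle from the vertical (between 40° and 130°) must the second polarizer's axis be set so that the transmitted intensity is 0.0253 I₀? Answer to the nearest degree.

θ ≈ 117°

Unpolarized light through the first polarizer → I₁ = ½ I₀, now polarized at 40°.
Need I₂/I₀ = 0.0253, so cos²(θ − 40°) = 0.0253 / 0.5 = 0.0506.
θ − 40° = arccos(√0.0506) = 77.0°, giving θ ≈ 40 + 77.0 = 117.0°.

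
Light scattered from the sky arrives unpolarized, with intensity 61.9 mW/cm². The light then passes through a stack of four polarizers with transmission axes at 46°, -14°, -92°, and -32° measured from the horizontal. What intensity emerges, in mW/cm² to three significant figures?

I ≈ 0.0836 mW/cm²

Unpolarized light through the first polarizer → I₁ = 61.9 mW/cm²/2 = 30.95 mW/cm², polarized at 46°.
I₂ = I₁ · cos²(60°) = 30.95 · 0.25 = 7.738 mW/cm².
I₃ = I₂ · cos²(78°) = 7.738 · 0.04323 = 0.3345 mW/cm².
I₄ = I₃ · cos²(60°) = 0.3345 · 0.25 = 0.08362 mW/cm².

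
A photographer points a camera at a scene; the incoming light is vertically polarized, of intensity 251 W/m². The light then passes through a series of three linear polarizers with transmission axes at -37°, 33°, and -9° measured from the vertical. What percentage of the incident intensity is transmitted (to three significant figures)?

≈ 4.12%

By Malus's law, I₁ = 251 W/m² · cos²(37°) = 160.1 W/m².
I₂ = I₁ · cos²(70°) = 160.1 · 0.117 = 18.73 W/m².
I₃ = I₂ · cos²(42°) = 18.73 · 0.5523 = 10.34 W/m².
That is 4.12% of the incident intensity.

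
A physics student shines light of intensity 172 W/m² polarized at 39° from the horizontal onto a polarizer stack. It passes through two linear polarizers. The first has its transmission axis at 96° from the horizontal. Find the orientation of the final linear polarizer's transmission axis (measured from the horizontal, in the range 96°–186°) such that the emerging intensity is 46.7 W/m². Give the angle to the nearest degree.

θ ≈ 113°

I₁ = I₀ cos²(96° − 39°) = I₀ cos²(57°) = 0.2966 I₀.
Target fraction: 46.7 / 172 W/m² = 0.2715 of I₀.
Need I₂/I₀ = 0.2715, so cos²(θ − 96°) = 0.2715 / 0.2966 = 0.9153.
θ − 96° = arccos(√0.9153) = 16.9°, giving θ ≈ 96 + 16.9 = 112.9°.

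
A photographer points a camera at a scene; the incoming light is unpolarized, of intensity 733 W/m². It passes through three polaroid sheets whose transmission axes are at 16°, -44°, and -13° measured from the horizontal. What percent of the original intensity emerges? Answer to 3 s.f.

Unpolarized light through the first polarizer → I₁ = 733 W/m²/2 = 366.5 W/m², polarized at 16°.
I₂ = I₁ · cos²(60°) = 366.5 · 0.25 = 91.63 W/m².
I₃ = I₂ · cos²(31°) = 91.63 · 0.7347 = 67.32 W/m².
That is 9.184% of the incident intensity.

≈ 9.18%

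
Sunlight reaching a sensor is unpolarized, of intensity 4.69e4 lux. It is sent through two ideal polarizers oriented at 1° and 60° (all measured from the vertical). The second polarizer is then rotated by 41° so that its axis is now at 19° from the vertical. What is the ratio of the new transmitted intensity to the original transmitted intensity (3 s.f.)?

I_new/I_old ≈ 3.41

Before rotation:
Unpolarized light through the first polarizer → I₁ = ½ I₀, now polarized at 1°.
I₂ = I₁ cos²(60° − 1°) = 0.5 I₀ · cos²(59°) = 0.1326 I₀.
After rotation:
Unpolarized light through the first polarizer → I₁ = ½ I₀, now polarized at 1°.
I₂ = I₁ cos²(19° − 1°) = 0.5 I₀ · cos²(18°) = 0.4523 I₀.
Ratio = 0.4523 / 0.1326 = 3.41.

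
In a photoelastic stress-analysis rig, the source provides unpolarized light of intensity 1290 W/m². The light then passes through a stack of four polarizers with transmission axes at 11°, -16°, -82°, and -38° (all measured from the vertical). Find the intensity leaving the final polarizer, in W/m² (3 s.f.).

Unpolarized light through the first polarizer → I₁ = 1290 W/m²/2 = 645 W/m², polarized at 11°.
I₂ = I₁ · cos²(27°) = 645 · 0.7939 = 512.1 W/m².
I₃ = I₂ · cos²(66°) = 512.1 · 0.1654 = 84.71 W/m².
I₄ = I₃ · cos²(44°) = 84.71 · 0.5174 = 43.83 W/m².

I ≈ 43.8 W/m²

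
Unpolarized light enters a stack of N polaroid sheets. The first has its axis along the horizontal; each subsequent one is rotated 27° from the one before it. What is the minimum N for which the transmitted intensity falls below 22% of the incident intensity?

First polarizer halves the unpolarized light: factor 1/2.
Each further stage multiplies by cos²(27°) = 0.7939.
After N polarizers: T = 0.5·0.7939^(N−1). Require T < 0.22 ⇒ N−1 > ln(0.22/0.5)/ln(0.7939) = 3.56, so N−1 ≥ 4 and N = 5.
Check: N=5 gives T = 0.1986 < 0.22; N=4 gives T = 0.2502.

N = 5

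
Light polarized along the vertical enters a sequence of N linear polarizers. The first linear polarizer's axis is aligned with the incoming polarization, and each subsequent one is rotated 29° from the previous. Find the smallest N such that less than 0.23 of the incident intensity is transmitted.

First polarizer is aligned with the polarization: full transmission.
Each further stage multiplies by cos²(29°) = 0.765.
After N polarizers: T = 0.765^(N−1). Require T < 0.23 ⇒ N−1 > ln(0.23)/ln(0.765) = 5.49, so N−1 ≥ 6 and N = 7.
Check: N=7 gives T = 0.2004 < 0.23; N=6 gives T = 0.2619.

N = 7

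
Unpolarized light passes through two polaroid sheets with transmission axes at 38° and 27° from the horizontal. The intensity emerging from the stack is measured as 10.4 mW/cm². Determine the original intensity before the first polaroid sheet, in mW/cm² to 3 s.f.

Unpolarized light through the first polarizer → I₁ = ½ I₀, now polarized at 38°.
I₂ = I₁ cos²(27° − 38°) = 0.5 I₀ · cos²(11°) = 0.4818 I₀.
So 10.4 mW/cm² = 0.4818 I₀, giving I₀ = 10.4/0.4818 = 21.59 mW/cm².

I₀ ≈ 21.6 mW/cm²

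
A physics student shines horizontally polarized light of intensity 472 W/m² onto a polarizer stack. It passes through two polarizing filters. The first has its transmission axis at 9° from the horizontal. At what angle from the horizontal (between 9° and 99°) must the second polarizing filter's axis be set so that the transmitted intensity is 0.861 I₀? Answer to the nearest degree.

By Malus's law, I₁ = I₀ cos²(9° − 0°) = I₀ cos²(9°) = 0.9755 I₀.
Need I₂/I₀ = 0.861, so cos²(θ − 9°) = 0.861 / 0.9755 = 0.8826.
θ − 9° = arccos(√0.8826) = 20.0°, giving θ ≈ 9 + 20.0 = 29.0°.

θ ≈ 29°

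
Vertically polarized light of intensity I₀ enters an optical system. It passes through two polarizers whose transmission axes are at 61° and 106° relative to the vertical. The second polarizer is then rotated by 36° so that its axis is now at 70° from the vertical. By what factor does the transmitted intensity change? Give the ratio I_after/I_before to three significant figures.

Before rotation:
By Malus's law, I₁ = I₀ cos²(61° − 0°) = I₀ cos²(61°) = 0.235 I₀.
I₂ = I₁ cos²(106° − 61°) = 0.235 I₀ · cos²(45°) = 0.1175 I₀.
After rotation:
I₁ = I₀ cos²(61° − 0°) = I₀ cos²(61°) = 0.235 I₀.
I₂ = I₁ cos²(70° − 61°) = 0.235 I₀ · cos²(9°) = 0.2293 I₀.
Ratio = 0.2293 / 0.1175 = 1.951.

I_new/I_old ≈ 1.95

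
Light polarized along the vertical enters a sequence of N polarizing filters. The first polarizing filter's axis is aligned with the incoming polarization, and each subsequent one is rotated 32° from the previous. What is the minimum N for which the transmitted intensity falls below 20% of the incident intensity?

N = 6

First polarizer is aligned with the polarization: full transmission.
Each further stage multiplies by cos²(32°) = 0.7192.
After N polarizers: T = 0.7192^(N−1). Require T < 0.20 ⇒ N−1 > ln(0.20)/ln(0.7192) = 4.88, so N−1 ≥ 5 and N = 6.
Check: N=6 gives T = 0.1924 < 0.20; N=5 gives T = 0.2675.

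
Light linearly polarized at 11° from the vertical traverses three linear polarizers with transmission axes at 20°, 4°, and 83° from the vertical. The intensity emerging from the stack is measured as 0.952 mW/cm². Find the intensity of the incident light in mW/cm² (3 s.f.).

By Malus's law, I₁ = I₀ cos²(20° − 11°) = I₀ cos²(9°) = 0.9755 I₀.
I₂ = I₁ cos²(4° − 20°) = 0.9755 I₀ · cos²(16°) = 0.9014 I₀.
I₃ = I₂ cos²(83° − 4°) = 0.9014 I₀ · cos²(79°) = 0.03282 I₀.
So 0.952 mW/cm² = 0.03282 I₀, giving I₀ = 0.952/0.03282 = 29.01 mW/cm².

I₀ ≈ 29.0 mW/cm²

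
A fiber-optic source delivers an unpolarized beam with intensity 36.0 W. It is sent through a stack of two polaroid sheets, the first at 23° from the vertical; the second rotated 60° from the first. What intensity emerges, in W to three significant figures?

I ≈ 4.50 W

Unpolarized light through the first polarizer → I₁ = 36.0 W/2 = 18 W, polarized at 23°.
I₂ = I₁ · cos²(60°) = 18 · 0.25 = 4.5 W.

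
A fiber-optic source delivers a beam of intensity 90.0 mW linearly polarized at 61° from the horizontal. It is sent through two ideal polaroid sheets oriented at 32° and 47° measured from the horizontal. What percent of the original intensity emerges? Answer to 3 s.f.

By Malus's law, I₁ = 90.0 mW · cos²(29°) = 68.85 mW.
I₂ = I₁ · cos²(15°) = 68.85 · 0.933 = 64.23 mW.
That is 71.37% of the incident intensity.

≈ 71.4%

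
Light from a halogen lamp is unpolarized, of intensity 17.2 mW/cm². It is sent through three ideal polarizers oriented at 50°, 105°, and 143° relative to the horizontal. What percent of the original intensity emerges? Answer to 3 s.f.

Unpolarized light through the first polarizer → I₁ = 17.2 mW/cm²/2 = 8.6 mW/cm², polarized at 50°.
I₂ = I₁ · cos²(55°) = 8.6 · 0.329 = 2.829 mW/cm².
I₃ = I₂ · cos²(38°) = 2.829 · 0.621 = 1.757 mW/cm².
That is 10.21% of the incident intensity.

≈ 10.2%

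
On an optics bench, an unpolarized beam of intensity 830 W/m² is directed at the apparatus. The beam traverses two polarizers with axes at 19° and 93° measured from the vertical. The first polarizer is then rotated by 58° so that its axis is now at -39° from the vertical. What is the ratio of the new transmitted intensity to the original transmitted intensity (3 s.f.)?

I_new/I_old ≈ 5.89

Before rotation:
Unpolarized light through the first polarizer → I₁ = ½ I₀, now polarized at 19°.
I₂ = I₁ cos²(93° − 19°) = 0.5 I₀ · cos²(74°) = 0.03799 I₀.
After rotation:
Unpolarized light through the first polarizer → I₁ = ½ I₀, now polarized at -39°.
Angle between axes 1 and 2: 48°. I₂ = 0.5 I₀ · cos²(48°) = 0.2239 I₀.
Ratio = 0.2239 / 0.03799 = 5.893.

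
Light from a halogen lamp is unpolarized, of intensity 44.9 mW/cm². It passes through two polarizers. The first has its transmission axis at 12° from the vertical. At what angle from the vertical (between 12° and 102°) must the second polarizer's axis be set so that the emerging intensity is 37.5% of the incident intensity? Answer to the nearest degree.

θ ≈ 42°

Unpolarized light through the first polarizer → I₁ = ½ I₀, now polarized at 12°.
Need I₂/I₀ = 0.375, so cos²(θ − 12°) = 0.375 / 0.5 = 0.75.
θ − 12° = arccos(√0.75) = 30.0°, giving θ ≈ 12 + 30.0 = 42.0°.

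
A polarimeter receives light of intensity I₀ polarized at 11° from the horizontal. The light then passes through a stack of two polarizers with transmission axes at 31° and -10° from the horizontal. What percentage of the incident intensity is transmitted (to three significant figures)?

I₁ = I₀ cos²(31° − 11°) = I₀ cos²(20°) = 0.883 I₀.
I₂ = I₁ cos²(-10° − 31°) = 0.883 I₀ · cos²(41°) = 0.503 I₀.
That is 50.3% of the incident intensity.

≈ 50.3%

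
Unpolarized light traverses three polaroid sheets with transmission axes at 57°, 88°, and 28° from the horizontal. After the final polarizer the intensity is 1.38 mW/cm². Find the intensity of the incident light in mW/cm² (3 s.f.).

Unpolarized light through the first polarizer → I₁ = ½ I₀, now polarized at 57°.
I₂ = I₁ cos²(88° − 57°) = 0.5 I₀ · cos²(31°) = 0.3674 I₀.
I₃ = I₂ cos²(28° − 88°) = 0.3674 I₀ · cos²(60°) = 0.09184 I₀.
So 1.38 mW/cm² = 0.09184 I₀, giving I₀ = 1.38/0.09184 = 15.03 mW/cm².

I₀ ≈ 15.0 mW/cm²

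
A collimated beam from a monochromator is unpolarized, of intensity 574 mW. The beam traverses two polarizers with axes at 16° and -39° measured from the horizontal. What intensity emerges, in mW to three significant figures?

I ≈ 94.4 mW

Unpolarized light through the first polarizer → I₁ = 574 mW/2 = 287 mW, polarized at 16°.
I₂ = I₁ · cos²(55°) = 287 · 0.329 = 94.42 mW.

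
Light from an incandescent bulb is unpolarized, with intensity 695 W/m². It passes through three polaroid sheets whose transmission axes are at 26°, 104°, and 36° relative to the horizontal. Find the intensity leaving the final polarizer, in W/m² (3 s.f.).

I ≈ 2.11 W/m²

Unpolarized light through the first polarizer → I₁ = 695 W/m²/2 = 347.5 W/m², polarized at 26°.
I₂ = I₁ · cos²(78°) = 347.5 · 0.04323 = 15.02 W/m².
I₃ = I₂ · cos²(68°) = 15.02 · 0.1403 = 2.108 W/m².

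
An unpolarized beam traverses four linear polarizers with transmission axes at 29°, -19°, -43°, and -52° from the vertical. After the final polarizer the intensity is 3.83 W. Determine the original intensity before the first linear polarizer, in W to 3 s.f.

I₀ ≈ 21.0 W

Unpolarized light through the first polarizer → I₁ = ½ I₀, now polarized at 29°.
I₂ = I₁ cos²(-19° − 29°) = 0.5 I₀ · cos²(48°) = 0.2239 I₀.
I₃ = I₂ cos²(-43° + 19°) = 0.2239 I₀ · cos²(24°) = 0.1868 I₀.
I₄ = I₃ cos²(-52° + 43°) = 0.1868 I₀ · cos²(9°) = 0.1823 I₀.
So 3.83 W = 0.1823 I₀, giving I₀ = 3.83/0.1823 = 21.01 W.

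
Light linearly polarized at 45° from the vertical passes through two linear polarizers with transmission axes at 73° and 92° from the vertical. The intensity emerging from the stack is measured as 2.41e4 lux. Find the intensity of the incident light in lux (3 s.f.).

By Malus's law, I₁ = I₀ cos²(73° − 45°) = I₀ cos²(28°) = 0.7796 I₀.
I₂ = I₁ cos²(92° − 73°) = 0.7796 I₀ · cos²(19°) = 0.697 I₀.
So 2.41e4 lux = 0.697 I₀, giving I₀ = 2.41e4/0.697 = 3.458e+04 lux.

I₀ ≈ 3.46e4 lux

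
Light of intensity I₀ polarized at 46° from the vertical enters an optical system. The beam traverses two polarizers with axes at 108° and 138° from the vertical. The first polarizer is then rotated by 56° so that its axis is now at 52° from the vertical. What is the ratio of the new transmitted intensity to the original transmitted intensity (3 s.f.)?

Before rotation:
I₁ = I₀ cos²(108° − 46°) = I₀ cos²(62°) = 0.2204 I₀.
I₂ = I₁ cos²(138° − 108°) = 0.2204 I₀ · cos²(30°) = 0.1653 I₀.
After rotation:
I₁ = I₀ cos²(52° − 46°) = I₀ cos²(6°) = 0.9891 I₀.
I₂ = I₁ cos²(138° − 52°) = 0.9891 I₀ · cos²(86°) = 0.004813 I₀.
Ratio = 0.004813 / 0.1653 = 0.02912.

I_new/I_old ≈ 0.0291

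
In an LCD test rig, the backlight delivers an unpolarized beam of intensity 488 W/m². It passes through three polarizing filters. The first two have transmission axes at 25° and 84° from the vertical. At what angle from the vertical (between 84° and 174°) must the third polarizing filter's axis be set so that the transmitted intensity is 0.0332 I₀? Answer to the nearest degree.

θ ≈ 144°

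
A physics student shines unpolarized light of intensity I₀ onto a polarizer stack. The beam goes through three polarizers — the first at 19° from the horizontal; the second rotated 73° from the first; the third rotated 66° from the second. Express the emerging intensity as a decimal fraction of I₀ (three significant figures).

≈ 0.00707 I₀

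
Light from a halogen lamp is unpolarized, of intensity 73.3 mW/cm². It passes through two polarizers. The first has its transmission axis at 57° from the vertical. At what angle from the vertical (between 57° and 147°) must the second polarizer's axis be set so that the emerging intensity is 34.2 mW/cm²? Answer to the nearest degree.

θ ≈ 72°

Unpolarized light through the first polarizer → I₁ = ½ I₀, now polarized at 57°.
Target fraction: 34.2 / 73.3 mW/cm² = 0.4666 of I₀.
Need I₂/I₀ = 0.4666, so cos²(θ − 57°) = 0.4666 / 0.5 = 0.9332.
θ − 57° = arccos(√0.9332) = 15.0°, giving θ ≈ 57 + 15.0 = 72.0°.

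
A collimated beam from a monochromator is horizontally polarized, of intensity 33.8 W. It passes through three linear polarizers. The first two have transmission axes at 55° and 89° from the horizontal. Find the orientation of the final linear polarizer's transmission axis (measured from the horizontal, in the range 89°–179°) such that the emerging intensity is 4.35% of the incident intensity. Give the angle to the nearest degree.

I₁ = I₀ cos²(55° − 0°) = I₀ cos²(55°) = 0.329 I₀.
I₂ = I₁ cos²(89° − 55°) = 0.329 I₀ · cos²(34°) = 0.2261 I₀.
Need I₃/I₀ = 0.0435, so cos²(θ − 89°) = 0.0435 / 0.2261 = 0.1924.
θ − 89° = arccos(√0.1924) = 64.0°, giving θ ≈ 89 + 64.0 = 153.0°.

θ ≈ 153°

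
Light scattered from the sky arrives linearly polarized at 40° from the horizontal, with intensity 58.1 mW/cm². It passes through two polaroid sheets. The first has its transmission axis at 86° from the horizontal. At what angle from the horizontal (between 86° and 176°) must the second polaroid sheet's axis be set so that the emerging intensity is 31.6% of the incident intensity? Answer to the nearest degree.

θ ≈ 122°

I₁ = I₀ cos²(86° − 40°) = I₀ cos²(46°) = 0.4826 I₀.
Need I₂/I₀ = 0.316, so cos²(θ − 86°) = 0.316 / 0.4826 = 0.6549.
θ − 86° = arccos(√0.6549) = 36.0°, giving θ ≈ 86 + 36.0 = 122.0°.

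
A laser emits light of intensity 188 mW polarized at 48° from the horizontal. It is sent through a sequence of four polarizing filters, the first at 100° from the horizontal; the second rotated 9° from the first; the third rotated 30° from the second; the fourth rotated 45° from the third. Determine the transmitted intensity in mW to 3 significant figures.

I ≈ 26.1 mW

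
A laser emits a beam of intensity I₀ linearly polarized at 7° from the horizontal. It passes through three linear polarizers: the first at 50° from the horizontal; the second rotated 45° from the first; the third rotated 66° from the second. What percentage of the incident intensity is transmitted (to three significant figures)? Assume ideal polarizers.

I₁ = I₀ cos²(50° − 7°) = I₀ cos²(43°) = 0.5349 I₀.
I₂ = I₁ cos²(45°) = 0.5349 · 0.5 I₀ = 0.2674 I₀.
I₃ = I₂ cos²(66°) = 0.2674 · 0.1654 I₀ = 0.04424 I₀.
That is 4.424% of the incident intensity.

≈ 4.42%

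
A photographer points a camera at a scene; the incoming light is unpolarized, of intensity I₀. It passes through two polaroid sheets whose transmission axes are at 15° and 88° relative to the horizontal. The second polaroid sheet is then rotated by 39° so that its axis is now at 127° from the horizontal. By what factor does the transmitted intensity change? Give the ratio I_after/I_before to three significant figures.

I_new/I_old ≈ 1.64

Before rotation:
Unpolarized light through the first polarizer → I₁ = ½ I₀, now polarized at 15°.
I₂ = I₁ cos²(88° − 15°) = 0.5 I₀ · cos²(73°) = 0.04274 I₀.
After rotation:
Unpolarized light through the first polarizer → I₁ = ½ I₀, now polarized at 15°.
Angle between axes 1 and 2: 68°. I₂ = 0.5 I₀ · cos²(68°) = 0.07017 I₀.
Ratio = 0.07017 / 0.04274 = 1.642.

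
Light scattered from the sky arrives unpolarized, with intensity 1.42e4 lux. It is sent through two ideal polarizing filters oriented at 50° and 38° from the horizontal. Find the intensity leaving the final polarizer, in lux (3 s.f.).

Unpolarized light through the first polarizer → I₁ = 1.42e4 lux/2 = 7100 lux, polarized at 50°.
I₂ = I₁ · cos²(12°) = 7100 · 0.9568 = 6793 lux.

I ≈ 6790 lux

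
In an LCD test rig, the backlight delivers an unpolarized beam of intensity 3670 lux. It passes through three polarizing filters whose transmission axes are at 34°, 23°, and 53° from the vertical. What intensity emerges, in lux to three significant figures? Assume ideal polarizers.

Unpolarized light through the first polarizer → I₁ = 3670 lux/2 = 1835 lux, polarized at 34°.
I₂ = I₁ · cos²(11°) = 1835 · 0.9636 = 1768 lux.
I₃ = I₂ · cos²(30°) = 1768 · 0.75 = 1326 lux.

I ≈ 1330 lux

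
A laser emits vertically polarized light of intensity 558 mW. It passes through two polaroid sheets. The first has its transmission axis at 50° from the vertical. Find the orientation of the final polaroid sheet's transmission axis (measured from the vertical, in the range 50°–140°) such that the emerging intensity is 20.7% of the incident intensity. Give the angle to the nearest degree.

I₁ = I₀ cos²(50° − 0°) = I₀ cos²(50°) = 0.4132 I₀.
Need I₂/I₀ = 0.207, so cos²(θ − 50°) = 0.207 / 0.4132 = 0.501.
θ − 50° = arccos(√0.501) = 44.9°, giving θ ≈ 50 + 44.9 = 94.9°.

θ ≈ 95°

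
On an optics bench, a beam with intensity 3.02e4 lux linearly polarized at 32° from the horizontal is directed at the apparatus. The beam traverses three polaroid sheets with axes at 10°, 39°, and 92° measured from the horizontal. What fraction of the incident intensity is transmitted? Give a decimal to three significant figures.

I/I₀ ≈ 0.238

I₁ = 3.02e4 lux · cos²(22°) = 2.596e+04 lux.
I₂ = I₁ · cos²(29°) = 2.596e+04 · 0.765 = 1.986e+04 lux.
I₃ = I₂ · cos²(53°) = 1.986e+04 · 0.3622 = 7193 lux.
Transmitted fraction = 0.2382.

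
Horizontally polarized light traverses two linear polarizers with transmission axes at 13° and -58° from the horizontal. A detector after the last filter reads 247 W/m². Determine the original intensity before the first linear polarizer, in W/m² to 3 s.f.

I₀ ≈ 2450 W/m²

By Malus's law, I₁ = I₀ cos²(13° − 0°) = I₀ cos²(13°) = 0.9494 I₀.
I₂ = I₁ cos²(-58° − 13°) = 0.9494 I₀ · cos²(71°) = 0.1006 I₀.
So 247 W/m² = 0.1006 I₀, giving I₀ = 247/0.1006 = 2455 W/m².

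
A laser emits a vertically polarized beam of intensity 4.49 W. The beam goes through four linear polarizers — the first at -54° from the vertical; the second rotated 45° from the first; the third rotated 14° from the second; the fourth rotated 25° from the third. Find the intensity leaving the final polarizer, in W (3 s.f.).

I ≈ 0.600 W

By Malus's law, I₁ = 4.49 W · cos²(54°) = 1.551 W.
I₂ = I₁ · cos²(45°) = 1.551 · 0.5 = 0.7756 W.
I₃ = I₂ · cos²(14°) = 0.7756 · 0.9415 = 0.7302 W.
I₄ = I₃ · cos²(25°) = 0.7302 · 0.8214 = 0.5998 W.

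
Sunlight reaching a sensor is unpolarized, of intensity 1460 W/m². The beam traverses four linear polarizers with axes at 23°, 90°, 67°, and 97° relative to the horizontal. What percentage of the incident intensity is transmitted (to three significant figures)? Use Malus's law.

Unpolarized light through the first polarizer → I₁ = 1460 W/m²/2 = 730 W/m², polarized at 23°.
I₂ = I₁ · cos²(67°) = 730 · 0.1527 = 111.4 W/m².
I₃ = I₂ · cos²(23°) = 111.4 · 0.8473 = 94.43 W/m².
I₄ = I₃ · cos²(30°) = 94.43 · 0.75 = 70.83 W/m².
That is 4.851% of the incident intensity.

≈ 4.85%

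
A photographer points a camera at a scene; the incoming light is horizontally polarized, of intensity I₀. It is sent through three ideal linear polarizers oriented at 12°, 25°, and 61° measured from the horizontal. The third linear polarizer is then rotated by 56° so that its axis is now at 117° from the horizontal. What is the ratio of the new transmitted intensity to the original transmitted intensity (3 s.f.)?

I_new/I_old ≈ 0.00186

Before rotation:
I₁ = I₀ cos²(12° − 0°) = I₀ cos²(12°) = 0.9568 I₀.
I₂ = I₁ cos²(25° − 12°) = 0.9568 I₀ · cos²(13°) = 0.9084 I₀.
I₃ = I₂ cos²(61° − 25°) = 0.9084 I₀ · cos²(36°) = 0.5945 I₀.
After rotation:
I₁ = I₀ cos²(12° − 0°) = I₀ cos²(12°) = 0.9568 I₀.
I₂ = I₁ cos²(25° − 12°) = 0.9568 I₀ · cos²(13°) = 0.9084 I₀.
Angle between axes 2 and 3: 88°. I₃ = 0.9084 I₀ · cos²(88°) = 0.001106 I₀.
Ratio = 0.001106 / 0.5945 = 0.001861.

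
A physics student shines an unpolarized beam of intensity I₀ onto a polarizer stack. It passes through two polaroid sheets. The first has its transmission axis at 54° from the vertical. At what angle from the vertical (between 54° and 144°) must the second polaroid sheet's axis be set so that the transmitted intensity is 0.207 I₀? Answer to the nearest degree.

θ ≈ 104°

Unpolarized light through the first polarizer → I₁ = ½ I₀, now polarized at 54°.
Need I₂/I₀ = 0.207, so cos²(θ − 54°) = 0.207 / 0.5 = 0.414.
θ − 54° = arccos(√0.414) = 50.0°, giving θ ≈ 54 + 50.0 = 104.0°.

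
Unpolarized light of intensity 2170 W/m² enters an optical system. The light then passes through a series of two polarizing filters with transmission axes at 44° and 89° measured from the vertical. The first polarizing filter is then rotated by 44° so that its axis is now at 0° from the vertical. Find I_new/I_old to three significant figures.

I_new/I_old ≈ 0.000609

Before rotation:
Unpolarized light through the first polarizer → I₁ = ½ I₀, now polarized at 44°.
I₂ = I₁ cos²(89° − 44°) = 0.5 I₀ · cos²(45°) = 0.25 I₀.
After rotation:
Unpolarized light through the first polarizer → I₁ = ½ I₀, now polarized at 0°.
I₂ = I₁ cos²(89° − 0°) = 0.5 I₀ · cos²(89°) = 0.0001523 I₀.
Ratio = 0.0001523 / 0.25 = 0.0006092.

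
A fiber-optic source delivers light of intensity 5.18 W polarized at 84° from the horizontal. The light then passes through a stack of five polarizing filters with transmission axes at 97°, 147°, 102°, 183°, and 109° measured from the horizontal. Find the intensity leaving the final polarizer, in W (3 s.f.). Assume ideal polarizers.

By Malus's law, I₁ = 5.18 W · cos²(13°) = 4.918 W.
I₂ = I₁ · cos²(50°) = 4.918 · 0.4132 = 2.032 W.
I₃ = I₂ · cos²(45°) = 2.032 · 0.5 = 1.016 W.
I₄ = I₃ · cos²(81°) = 1.016 · 0.02447 = 0.02486 W.
I₅ = I₄ · cos²(74°) = 0.02486 · 0.07598 = 0.001889 W.

I ≈ 0.00189 W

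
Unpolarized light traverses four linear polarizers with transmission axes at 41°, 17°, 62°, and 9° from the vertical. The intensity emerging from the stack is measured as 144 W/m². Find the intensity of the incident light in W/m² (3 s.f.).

Unpolarized light through the first polarizer → I₁ = ½ I₀, now polarized at 41°.
I₂ = I₁ cos²(17° − 41°) = 0.5 I₀ · cos²(24°) = 0.4173 I₀.
I₃ = I₂ cos²(62° − 17°) = 0.4173 I₀ · cos²(45°) = 0.2086 I₀.
I₄ = I₃ cos²(9° − 62°) = 0.2086 I₀ · cos²(53°) = 0.07557 I₀.
So 144 W/m² = 0.07557 I₀, giving I₀ = 144/0.07557 = 1906 W/m².

I₀ ≈ 1910 W/m²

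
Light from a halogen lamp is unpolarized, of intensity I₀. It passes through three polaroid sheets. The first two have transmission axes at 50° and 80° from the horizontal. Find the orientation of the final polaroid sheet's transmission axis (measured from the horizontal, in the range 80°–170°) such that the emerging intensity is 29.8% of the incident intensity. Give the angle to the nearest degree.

θ ≈ 107°

Unpolarized light through the first polarizer → I₁ = ½ I₀, now polarized at 50°.
I₂ = I₁ cos²(80° − 50°) = 0.5 I₀ · cos²(30°) = 0.375 I₀.
Need I₃/I₀ = 0.298, so cos²(θ − 80°) = 0.298 / 0.375 = 0.7947.
θ − 80° = arccos(√0.7947) = 26.9°, giving θ ≈ 80 + 26.9 = 106.9°.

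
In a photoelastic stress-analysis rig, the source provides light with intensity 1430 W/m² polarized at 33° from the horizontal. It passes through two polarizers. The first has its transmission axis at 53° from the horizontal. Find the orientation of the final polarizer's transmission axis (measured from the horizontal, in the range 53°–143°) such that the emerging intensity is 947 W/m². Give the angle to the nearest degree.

By Malus's law, I₁ = I₀ cos²(53° − 33°) = I₀ cos²(20°) = 0.883 I₀.
Target fraction: 947 / 1430 W/m² = 0.6622 of I₀.
Need I₂/I₀ = 0.6622, so cos²(θ − 53°) = 0.6622 / 0.883 = 0.75.
θ − 53° = arccos(√0.75) = 30.0°, giving θ ≈ 53 + 30.0 = 83.0°.

θ ≈ 83°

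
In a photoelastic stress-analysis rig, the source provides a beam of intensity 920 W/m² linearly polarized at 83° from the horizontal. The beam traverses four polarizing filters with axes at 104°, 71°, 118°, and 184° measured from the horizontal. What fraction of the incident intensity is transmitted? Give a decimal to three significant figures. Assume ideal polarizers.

I/I₀ ≈ 0.0472

I₁ = 920 W/m² · cos²(21°) = 801.8 W/m².
I₂ = I₁ · cos²(33°) = 801.8 · 0.7034 = 564 W/m².
I₃ = I₂ · cos²(47°) = 564 · 0.4651 = 262.3 W/m².
I₄ = I₃ · cos²(66°) = 262.3 · 0.1654 = 43.4 W/m².
Transmitted fraction = 0.04717.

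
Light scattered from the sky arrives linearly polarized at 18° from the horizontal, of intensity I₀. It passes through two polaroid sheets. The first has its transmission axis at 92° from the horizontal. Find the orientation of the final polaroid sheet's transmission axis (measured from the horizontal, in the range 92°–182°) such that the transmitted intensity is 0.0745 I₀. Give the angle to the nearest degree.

I₁ = I₀ cos²(92° − 18°) = I₀ cos²(74°) = 0.07598 I₀.
Need I₂/I₀ = 0.0745, so cos²(θ − 92°) = 0.0745 / 0.07598 = 0.9806.
θ − 92° = arccos(√0.9806) = 8.0°, giving θ ≈ 92 + 8.0 = 100.0°.

θ ≈ 100°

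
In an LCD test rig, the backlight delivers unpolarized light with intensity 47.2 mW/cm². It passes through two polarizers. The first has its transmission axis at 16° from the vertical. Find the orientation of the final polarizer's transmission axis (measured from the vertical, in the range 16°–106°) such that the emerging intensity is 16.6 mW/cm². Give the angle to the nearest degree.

Unpolarized light through the first polarizer → I₁ = ½ I₀, now polarized at 16°.
Target fraction: 16.6 / 47.2 mW/cm² = 0.3517 of I₀.
Need I₂/I₀ = 0.3517, so cos²(θ − 16°) = 0.3517 / 0.5 = 0.7034.
θ − 16° = arccos(√0.7034) = 33.0°, giving θ ≈ 16 + 33.0 = 49.0°.

θ ≈ 49°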